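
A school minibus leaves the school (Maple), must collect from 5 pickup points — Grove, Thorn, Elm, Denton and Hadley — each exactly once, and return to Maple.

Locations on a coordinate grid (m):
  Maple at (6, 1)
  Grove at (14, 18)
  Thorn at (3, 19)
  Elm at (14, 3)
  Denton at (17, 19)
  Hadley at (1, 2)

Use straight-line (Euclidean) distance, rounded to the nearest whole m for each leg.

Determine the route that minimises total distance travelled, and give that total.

60 m — the shortest possible round trip.

There are 60 distinct closed tours to check (reversals are equivalent).
Maple → Grove → Thorn → Elm → Denton → Hadley → Maple: 19+11+19+16+23+5 = 93
Maple → Grove → Thorn → Elm → Hadley → Denton → Maple: 19+11+19+13+23+21 = 106
Maple → Grove → Thorn → Denton → Elm → Hadley → Maple: 19+11+14+16+13+5 = 78
Maple → Grove → Thorn → Denton → Hadley → Elm → Maple: 19+11+14+23+13+8 = 88
Maple → Grove → Thorn → Hadley → Elm → Denton → Maple: 19+11+17+13+16+21 = 97
Maple → Grove → Thorn → Hadley → Denton → Elm → Maple: 19+11+17+23+16+8 = 94
Maple → Grove → Elm → Thorn → Denton → Hadley → Maple: 19+15+19+14+23+5 = 95
Maple → Grove → Elm → Thorn → Hadley → Denton → Maple: 19+15+19+17+23+21 = 114
Maple → Grove → Elm → Denton → Thorn → Hadley → Maple: 19+15+16+14+17+5 = 86
Maple → Grove → Elm → Denton → Hadley → Thorn → Maple: 19+15+16+23+17+18 = 108
Maple → Grove → Elm → Hadley → Thorn → Denton → Maple: 19+15+13+17+14+21 = 99
Maple → Grove → Elm → Hadley → Denton → Thorn → Maple: 19+15+13+23+14+18 = 102
Maple → Grove → Denton → Thorn → Elm → Hadley → Maple: 19+3+14+19+13+5 = 73
Maple → Grove → Denton → Thorn → Hadley → Elm → Maple: 19+3+14+17+13+8 = 74
… (46 more)
Maple → Elm → Denton → Grove → Thorn → Hadley → Maple: 8+16+3+11+17+5 = 60  ← best
The minimum is 60.
One optimal route: Maple → Elm → Denton → Grove → Thorn → Hadley → Maple (or its reverse).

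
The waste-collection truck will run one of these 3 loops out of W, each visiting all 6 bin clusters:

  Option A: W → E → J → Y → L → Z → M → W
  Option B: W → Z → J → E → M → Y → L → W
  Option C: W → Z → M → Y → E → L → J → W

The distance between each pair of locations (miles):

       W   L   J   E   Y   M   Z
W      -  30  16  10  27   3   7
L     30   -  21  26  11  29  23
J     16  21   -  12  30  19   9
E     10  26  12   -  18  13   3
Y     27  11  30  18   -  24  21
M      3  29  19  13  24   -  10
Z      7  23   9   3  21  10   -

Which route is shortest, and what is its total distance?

Option A: 10 + 12 + 30 + 11 + 23 + 10 + 3 = 99
Option B: 7 + 9 + 12 + 13 + 24 + 11 + 30 = 106
Option C: 7 + 10 + 24 + 18 + 26 + 21 + 16 = 122

Shortest is Option A, total 99 miles.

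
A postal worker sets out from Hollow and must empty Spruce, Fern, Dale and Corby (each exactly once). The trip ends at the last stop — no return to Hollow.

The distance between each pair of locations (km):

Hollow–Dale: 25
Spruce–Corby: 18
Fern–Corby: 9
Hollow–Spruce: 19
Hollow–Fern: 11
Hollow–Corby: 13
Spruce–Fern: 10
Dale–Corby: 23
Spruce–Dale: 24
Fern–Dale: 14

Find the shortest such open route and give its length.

There are 4! = 24 possible orderings.
Hollow→Spruce→Fern→Dale→Corby: 19+10+14+23 = 66
Hollow→Spruce→Fern→Corby→Dale: 19+10+9+23 = 61
Hollow→Spruce→Dale→Fern→Corby: 19+24+14+9 = 66
Hollow→Spruce→Dale→Corby→Fern: 19+24+23+9 = 75
Hollow→Spruce→Corby→Fern→Dale: 19+18+9+14 = 60
Hollow→Spruce→Corby→Dale→Fern: 19+18+23+14 = 74
Hollow→Fern→Spruce→Dale→Corby: 11+10+24+23 = 68
Hollow→Fern→Spruce→Corby→Dale: 11+10+18+23 = 62
Hollow→Fern→Dale→Spruce→Corby: 11+14+24+18 = 67
Hollow→Fern→Dale→Corby→Spruce: 11+14+23+18 = 66
Hollow→Fern→Corby→Spruce→Dale: 11+9+18+24 = 62
Hollow→Fern→Corby→Dale→Spruce: 11+9+23+24 = 67
Hollow→Dale→Spruce→Fern→Corby: 25+24+10+9 = 68
Hollow→Dale→Spruce→Corby→Fern: 25+24+18+9 = 76
… (10 more)
Hollow→Corby→Spruce→Fern→Dale: 13+18+10+14 = 55  ← best
The minimum is 55.
One shortest path: Hollow → Corby → Spruce → Fern → Dale.

Minimum one-way distance = 55 km.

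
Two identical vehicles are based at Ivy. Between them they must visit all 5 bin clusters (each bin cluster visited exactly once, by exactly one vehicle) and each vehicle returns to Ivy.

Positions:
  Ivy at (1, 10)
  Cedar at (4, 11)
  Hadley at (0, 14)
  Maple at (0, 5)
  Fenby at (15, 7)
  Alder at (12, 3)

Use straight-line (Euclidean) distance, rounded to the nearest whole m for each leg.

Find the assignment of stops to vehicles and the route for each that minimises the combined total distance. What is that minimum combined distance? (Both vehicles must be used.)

45 m — the smallest possible combined total.

There are 2^4 − 1 = 15 ways to divide the 5 stops into two non-empty groups. For each, the best each vehicle can do is its own shortest tour through its group:
  {Cedar} + {Hadley, Maple, Fenby, Alder}: 6 + 43 = 49
  {Hadley} + {Cedar, Maple, Fenby, Alder}: 8 + 37 = 45
  {Cedar, Hadley} + {Maple, Fenby, Alder}: 12 + 36 = 48
  {Maple} + {Cedar, Hadley, Fenby, Alder}: 10 + 39 = 49
  {Cedar, Maple} + {Hadley, Fenby, Alder}: 15 + 39 = 54
  {Hadley, Maple} + {Cedar, Fenby, Alder}: 18 + 33 = 51
  … (15 splits in total)
Best: vehicle 1 Ivy → Hadley → Ivy = 8; vehicle 2 Ivy → Cedar → Fenby → Alder → Maple → Ivy = 37; combined 45.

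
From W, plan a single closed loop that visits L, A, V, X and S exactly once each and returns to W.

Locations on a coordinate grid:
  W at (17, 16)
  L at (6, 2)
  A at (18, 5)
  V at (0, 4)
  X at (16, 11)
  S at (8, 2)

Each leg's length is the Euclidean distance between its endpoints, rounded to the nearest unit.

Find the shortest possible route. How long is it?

With 5 stops there are 5!/2 = 60 distinct round trips (a route and its reverse cost the same).
W-L-A-V-X-S-W: 18+12+18+17+12+17 = 94
W-L-A-V-S-X-W: 18+12+18+8+12+5 = 73
W-L-A-X-V-S-W: 18+12+6+17+8+17 = 78
W-L-A-X-S-V-W: 18+12+6+12+8+21 = 77
W-L-A-S-V-X-W: 18+12+10+8+17+5 = 70
W-L-A-S-X-V-W: 18+12+10+12+17+21 = 90
W-L-V-A-X-S-W: 18+6+18+6+12+17 = 77
W-L-V-A-S-X-W: 18+6+18+10+12+5 = 69
W-L-V-X-A-S-W: 18+6+17+6+10+17 = 74
W-L-V-X-S-A-W: 18+6+17+12+10+11 = 74
W-L-V-S-A-X-W: 18+6+8+10+6+5 = 53
W-L-V-S-X-A-W: 18+6+8+12+6+11 = 61
W-L-X-A-V-S-W: 18+13+6+18+8+17 = 80
W-L-X-A-S-V-W: 18+13+6+10+8+21 = 76
… (46 more)
W-V-L-S-A-X-W: 21+6+2+10+6+5 = 50  ← best
The minimum is 50.
One optimal route: W → V → L → S → A → X → W (or its reverse).

50 — the shortest possible round trip.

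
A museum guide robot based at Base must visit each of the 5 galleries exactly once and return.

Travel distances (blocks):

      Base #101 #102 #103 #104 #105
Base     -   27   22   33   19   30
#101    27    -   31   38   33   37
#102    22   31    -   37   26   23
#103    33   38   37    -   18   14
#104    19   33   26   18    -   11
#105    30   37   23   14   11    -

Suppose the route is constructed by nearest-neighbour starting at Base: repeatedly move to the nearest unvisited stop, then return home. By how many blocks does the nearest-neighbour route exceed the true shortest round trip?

From Base: #104=19, #102=22, #101=27, #105=30, #103=33 → choose #104 (19).
From #104: #105=11, #103=18, #102=26, #101=33 → choose #105 (11).
From #105: #103=14, #102=23, #101=37 → choose #103 (14).
From #103: #102=37, #101=38 → choose #102 (37).
From #102: #101=31 → choose #101 (31).
NN route Base → #104 → #105 → #103 → #102 → #101 → Base costs 139.
Optimal: Base → #101 → #102 → #105 → #103 → #104 → Base costs 132 (by enumerating all 60 distinct tours).
Excess = 139 − 132 = 7.

The nearest-neighbour route is 7 blocks longer than optimal.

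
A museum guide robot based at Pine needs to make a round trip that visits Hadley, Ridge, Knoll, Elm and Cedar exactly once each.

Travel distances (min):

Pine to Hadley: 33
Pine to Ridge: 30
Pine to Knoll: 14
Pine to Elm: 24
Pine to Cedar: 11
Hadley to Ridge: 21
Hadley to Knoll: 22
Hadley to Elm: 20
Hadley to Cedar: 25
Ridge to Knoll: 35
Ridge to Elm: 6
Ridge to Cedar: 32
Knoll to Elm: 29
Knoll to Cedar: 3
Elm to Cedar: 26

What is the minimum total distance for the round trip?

87 min — the shortest possible round trip.

With 5 stops there are 5!/2 = 60 distinct round trips (a route and its reverse cost the same).
Pine→Hadley→Ridge→Knoll→Elm→Cedar→Pine: 33+21+35+29+26+11 = 155
Pine→Hadley→Ridge→Knoll→Cedar→Elm→Pine: 33+21+35+3+26+24 = 142
Pine→Hadley→Ridge→Elm→Knoll→Cedar→Pine: 33+21+6+29+3+11 = 103
Pine→Hadley→Ridge→Elm→Cedar→Knoll→Pine: 33+21+6+26+3+14 = 103
Pine→Hadley→Ridge→Cedar→Knoll→Elm→Pine: 33+21+32+3+29+24 = 142
Pine→Hadley→Ridge→Cedar→Elm→Knoll→Pine: 33+21+32+26+29+14 = 155
Pine→Hadley→Knoll→Ridge→Elm→Cedar→Pine: 33+22+35+6+26+11 = 133
Pine→Hadley→Knoll→Ridge→Cedar→Elm→Pine: 33+22+35+32+26+24 = 172
Pine→Hadley→Knoll→Elm→Ridge→Cedar→Pine: 33+22+29+6+32+11 = 133
Pine→Hadley→Knoll→Elm→Cedar→Ridge→Pine: 33+22+29+26+32+30 = 172
Pine→Hadley→Knoll→Cedar→Ridge→Elm→Pine: 33+22+3+32+6+24 = 120
Pine→Hadley→Knoll→Cedar→Elm→Ridge→Pine: 33+22+3+26+6+30 = 120
Pine→Hadley→Elm→Ridge→Knoll→Cedar→Pine: 33+20+6+35+3+11 = 108
Pine→Hadley→Elm→Ridge→Cedar→Knoll→Pine: 33+20+6+32+3+14 = 108
… (46 more)
Pine→Elm→Ridge→Hadley→Knoll→Cedar→Pine: 24+6+21+22+3+11 = 87  ← best
The minimum is 87.
One optimal route: Pine → Elm → Ridge → Hadley → Knoll → Cedar → Pine (or its reverse).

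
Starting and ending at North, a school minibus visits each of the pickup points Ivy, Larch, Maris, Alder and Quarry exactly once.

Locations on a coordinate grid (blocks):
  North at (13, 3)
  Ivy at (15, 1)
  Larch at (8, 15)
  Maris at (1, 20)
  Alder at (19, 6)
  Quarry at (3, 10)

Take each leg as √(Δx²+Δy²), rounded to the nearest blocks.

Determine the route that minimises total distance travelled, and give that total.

There are 60 distinct closed tours to check (reversals are equivalent).
North→Ivy→Larch→Maris→Alder→Quarry→North: 3+16+9+23+16+12 = 79
North→Ivy→Larch→Maris→Quarry→Alder→North: 3+16+9+10+16+7 = 61
North→Ivy→Larch→Alder→Maris→Quarry→North: 3+16+14+23+10+12 = 78
North→Ivy→Larch→Alder→Quarry→Maris→North: 3+16+14+16+10+21 = 80
North→Ivy→Larch→Quarry→Maris→Alder→North: 3+16+7+10+23+7 = 66
North→Ivy→Larch→Quarry→Alder→Maris→North: 3+16+7+16+23+21 = 86
North→Ivy→Maris→Larch→Alder→Quarry→North: 3+24+9+14+16+12 = 78
North→Ivy→Maris→Larch→Quarry→Alder→North: 3+24+9+7+16+7 = 66
North→Ivy→Maris→Alder→Larch→Quarry→North: 3+24+23+14+7+12 = 83
North→Ivy→Maris→Alder→Quarry→Larch→North: 3+24+23+16+7+13 = 86
North→Ivy→Maris→Quarry→Larch→Alder→North: 3+24+10+7+14+7 = 65
North→Ivy→Maris→Quarry→Alder→Larch→North: 3+24+10+16+14+13 = 80
North→Ivy→Alder→Larch→Maris→Quarry→North: 3+6+14+9+10+12 = 54
North→Ivy→Alder→Larch→Quarry→Maris→North: 3+6+14+7+10+21 = 61
… (46 more)
The minimum is 54.
One optimal route: North → Ivy → Alder → Larch → Maris → Quarry → North (or its reverse).

Minimum total distance: 54 blocks.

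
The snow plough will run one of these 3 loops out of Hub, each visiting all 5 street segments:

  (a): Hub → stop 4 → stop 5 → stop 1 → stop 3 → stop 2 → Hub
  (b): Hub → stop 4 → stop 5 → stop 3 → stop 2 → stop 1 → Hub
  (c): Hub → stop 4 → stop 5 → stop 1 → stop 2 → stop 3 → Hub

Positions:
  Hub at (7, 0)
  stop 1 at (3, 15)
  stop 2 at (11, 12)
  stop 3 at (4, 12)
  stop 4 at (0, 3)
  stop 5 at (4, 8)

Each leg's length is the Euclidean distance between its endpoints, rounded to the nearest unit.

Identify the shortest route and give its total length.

(a): 8 + 6 + 7 + 3 + 7 + 13 = 44
(b): 8 + 6 + 4 + 7 + 9 + 16 = 50
(c): 8 + 6 + 7 + 9 + 7 + 12 = 49

44 — (a) is the shortest.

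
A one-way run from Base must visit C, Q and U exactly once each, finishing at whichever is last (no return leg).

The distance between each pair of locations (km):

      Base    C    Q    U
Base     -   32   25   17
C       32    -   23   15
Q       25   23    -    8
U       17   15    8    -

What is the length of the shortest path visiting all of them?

There are 3! = 6 possible orderings.
Base → C → Q → U: 32+23+8 = 63
Base → C → U → Q: 32+15+8 = 55
Base → Q → C → U: 25+23+15 = 63
Base → Q → U → C: 25+8+15 = 48
Base → U → C → Q: 17+15+23 = 55
Base → U → Q → C: 17+8+23 = 48
The minimum is 48.
One shortest path: Base → Q → U → C.

Minimum one-way distance = 48 km.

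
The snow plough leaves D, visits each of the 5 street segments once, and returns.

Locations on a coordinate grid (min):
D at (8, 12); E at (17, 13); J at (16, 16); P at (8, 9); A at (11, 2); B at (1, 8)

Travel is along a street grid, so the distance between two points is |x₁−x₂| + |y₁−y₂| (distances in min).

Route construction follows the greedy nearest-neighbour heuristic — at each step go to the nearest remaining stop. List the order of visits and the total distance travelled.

From D: distances to unvisited — P=3, E=10, B=11, J=12, A=13. Nearest is P (3).
From P: distances to unvisited — B=8, A=10, E=13, J=15. Nearest is B (8).
From B: distances to unvisited — A=16, E=21, J=23. Nearest is A (16).
From A: distances to unvisited — E=17, J=19. Nearest is E (17).
From E: distances to unvisited — J=4. Nearest is J (4).
Return J→D: 12.
Total = 3 + 8 + 16 + 17 + 4 + 12 = 60.

Nearest-neighbour total = 60 min; route D → P → B → A → E → J → D.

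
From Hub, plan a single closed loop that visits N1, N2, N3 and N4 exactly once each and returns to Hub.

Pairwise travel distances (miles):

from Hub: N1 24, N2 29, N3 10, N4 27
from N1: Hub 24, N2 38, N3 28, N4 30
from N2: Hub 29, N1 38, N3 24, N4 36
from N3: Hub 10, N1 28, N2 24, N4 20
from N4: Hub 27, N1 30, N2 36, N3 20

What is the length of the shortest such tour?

With 4 stops there are 4!/2 = 12 distinct round trips (a route and its reverse cost the same).
Hub→N1→N2→N3→N4→Hub: 24+38+24+20+27 = 133
Hub→N1→N2→N4→N3→Hub: 24+38+36+20+10 = 128
Hub→N1→N3→N2→N4→Hub: 24+28+24+36+27 = 139
Hub→N1→N3→N4→N2→Hub: 24+28+20+36+29 = 137
Hub→N1→N4→N2→N3→Hub: 24+30+36+24+10 = 124
Hub→N1→N4→N3→N2→Hub: 24+30+20+24+29 = 127
Hub→N2→N1→N3→N4→Hub: 29+38+28+20+27 = 142
Hub→N2→N1→N4→N3→Hub: 29+38+30+20+10 = 127
Hub→N2→N3→N1→N4→Hub: 29+24+28+30+27 = 138
Hub→N2→N4→N1→N3→Hub: 29+36+30+28+10 = 133
Hub→N3→N1→N2→N4→Hub: 10+28+38+36+27 = 139
Hub→N3→N2→N1→N4→Hub: 10+24+38+30+27 = 129
The minimum is 124.
One optimal route: Hub → N1 → N4 → N2 → N3 → Hub (or its reverse).

Shortest round trip = 124 miles.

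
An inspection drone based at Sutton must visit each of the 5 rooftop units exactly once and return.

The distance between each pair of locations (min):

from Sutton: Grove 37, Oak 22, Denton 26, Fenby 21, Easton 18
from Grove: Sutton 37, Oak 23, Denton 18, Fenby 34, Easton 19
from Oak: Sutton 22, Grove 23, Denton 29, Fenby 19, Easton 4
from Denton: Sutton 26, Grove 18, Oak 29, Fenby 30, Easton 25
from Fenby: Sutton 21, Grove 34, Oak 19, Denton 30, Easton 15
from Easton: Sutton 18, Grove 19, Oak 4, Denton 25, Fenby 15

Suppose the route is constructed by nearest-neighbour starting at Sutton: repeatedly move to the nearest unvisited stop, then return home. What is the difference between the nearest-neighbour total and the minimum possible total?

Sutton: Easton=18, Fenby=21, Oak=22, Denton=26, Grove=37 ⇒ Easton
Easton: Oak=4, Fenby=15, Grove=19, Denton=25 ⇒ Oak
Oak: Fenby=19, Grove=23, Denton=29 ⇒ Fenby
Fenby: Denton=30, Grove=34 ⇒ Denton
Denton: Grove=18 ⇒ Grove
NN route Sutton → Easton → Oak → Fenby → Denton → Grove → Sutton costs 126.
Optimal: Sutton → Denton → Grove → Oak → Easton → Fenby → Sutton costs 107 (by enumerating all 60 distinct tours).
Excess = 126 − 107 = 19.

The nearest-neighbour route is 19 min longer than optimal.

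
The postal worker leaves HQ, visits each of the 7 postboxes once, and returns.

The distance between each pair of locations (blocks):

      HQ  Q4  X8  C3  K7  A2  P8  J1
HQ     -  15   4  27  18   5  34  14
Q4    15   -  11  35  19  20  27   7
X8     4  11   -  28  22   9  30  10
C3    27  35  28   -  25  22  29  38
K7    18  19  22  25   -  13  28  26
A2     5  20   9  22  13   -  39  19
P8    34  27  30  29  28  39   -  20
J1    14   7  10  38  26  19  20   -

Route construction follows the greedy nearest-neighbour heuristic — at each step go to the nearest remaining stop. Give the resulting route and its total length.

At HQ the remaining stops are X8 4, A2 5, J1 14, Q4 15, K7 18, C3 27, P8 34; go to X8.
At X8 the remaining stops are A2 9, J1 10, Q4 11, K7 22, C3 28, P8 30; go to A2.
At A2 the remaining stops are K7 13, J1 19, Q4 20, C3 22, P8 39; go to K7.
At K7 the remaining stops are Q4 19, C3 25, J1 26, P8 28; go to Q4.
At Q4 the remaining stops are J1 7, P8 27, C3 35; go to J1.
At J1 the remaining stops are P8 20, C3 38; go to P8.
At P8 the remaining stops are C3 29; go to C3.
Return C3→HQ: 27.
Total = 4 + 9 + 13 + 19 + 7 + 20 + 29 + 27 = 128.

Nearest-neighbour total = 128 blocks; route HQ → X8 → A2 → K7 → Q4 → J1 → P8 → C3 → HQ.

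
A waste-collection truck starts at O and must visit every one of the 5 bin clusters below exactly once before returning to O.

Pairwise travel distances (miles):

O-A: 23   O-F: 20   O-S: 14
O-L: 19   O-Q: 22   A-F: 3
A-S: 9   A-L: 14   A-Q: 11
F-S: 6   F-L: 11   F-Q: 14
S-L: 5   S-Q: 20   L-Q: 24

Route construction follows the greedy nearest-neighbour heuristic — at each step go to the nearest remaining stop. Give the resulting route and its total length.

O → [S:14 / L:19 / F:20 / Q:22 / A:23] → S (14)
S → [L:5 / F:6 / A:9 / Q:20] → L (5)
L → [F:11 / A:14 / Q:24] → F (11)
F → [A:3 / Q:14] → A (3)
A → [Q:11] → Q (11)
Return Q→O: 22.
Total = 14 + 5 + 11 + 3 + 11 + 22 = 66.

Nearest-neighbour total = 66 miles; route O → S → L → F → A → Q → O.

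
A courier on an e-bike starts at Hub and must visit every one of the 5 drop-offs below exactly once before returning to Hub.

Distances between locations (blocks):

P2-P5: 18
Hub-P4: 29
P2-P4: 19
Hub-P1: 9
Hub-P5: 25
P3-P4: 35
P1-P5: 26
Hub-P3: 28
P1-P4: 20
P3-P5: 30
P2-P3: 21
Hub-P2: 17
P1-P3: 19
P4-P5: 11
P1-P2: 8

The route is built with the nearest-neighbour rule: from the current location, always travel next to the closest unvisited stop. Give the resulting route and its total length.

From Hub: distances to unvisited — P1=9, P2=17, P5=25, P3=28, P4=29. Nearest is P1 (9).
From P1: distances to unvisited — P2=8, P3=19, P4=20, P5=26. Nearest is P2 (8).
From P2: distances to unvisited — P5=18, P4=19, P3=21. Nearest is P5 (18).
From P5: distances to unvisited — P4=11, P3=30. Nearest is P4 (11).
From P4: distances to unvisited — P3=35. Nearest is P3 (35).
Return P3→Hub: 28.
Total = 9 + 8 + 18 + 11 + 35 + 28 = 109.

Nearest-neighbour total = 109 blocks; route Hub → P1 → P2 → P5 → P4 → P3 → Hub.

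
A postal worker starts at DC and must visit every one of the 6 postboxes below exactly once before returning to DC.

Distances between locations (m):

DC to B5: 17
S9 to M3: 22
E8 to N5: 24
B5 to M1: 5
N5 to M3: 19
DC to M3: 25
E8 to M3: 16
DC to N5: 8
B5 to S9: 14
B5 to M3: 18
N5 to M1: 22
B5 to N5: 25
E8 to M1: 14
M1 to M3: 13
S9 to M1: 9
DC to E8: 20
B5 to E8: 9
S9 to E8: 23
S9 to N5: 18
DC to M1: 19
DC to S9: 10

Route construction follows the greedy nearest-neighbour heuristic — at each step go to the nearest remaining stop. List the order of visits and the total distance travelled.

Nearest-neighbour total = 90 m; route DC → N5 → S9 → M1 → B5 → E8 → M3 → DC.

DC → [N5:8 / S9:10 / B5:17 / M1:19 / E8:20 / M3:25] → N5 (8)
N5 → [S9:18 / M3:19 / M1:22 / E8:24 / B5:25] → S9 (18)
S9 → [M1:9 / B5:14 / M3:22 / E8:23] → M1 (9)
M1 → [B5:5 / M3:13 / E8:14] → B5 (5)
B5 → [E8:9 / M3:18] → E8 (9)
E8 → [M3:16] → M3 (16)
Return M3→DC: 25.
Total = 8 + 18 + 9 + 5 + 9 + 16 + 25 = 90.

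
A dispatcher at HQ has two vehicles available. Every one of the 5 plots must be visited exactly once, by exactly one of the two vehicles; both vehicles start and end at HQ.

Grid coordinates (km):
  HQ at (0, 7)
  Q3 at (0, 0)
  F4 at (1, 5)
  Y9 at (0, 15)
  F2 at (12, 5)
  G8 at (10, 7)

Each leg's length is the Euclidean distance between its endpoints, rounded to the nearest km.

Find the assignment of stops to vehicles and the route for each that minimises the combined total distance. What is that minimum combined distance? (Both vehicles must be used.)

48 km — the smallest possible combined total.

Check every non-empty split of the stops between the two vehicles; for each half take its own optimal tour:
  {Q3} + {F4, Y9, F2, G8}: 14 + 37 = 51
  {F4} + {Q3, Y9, F2, G8}: 4 + 44 = 48
  {Q3, F4} + {Y9, F2, G8}: 14 + 36 = 50
  {Y9} + {Q3, F4, F2, G8}: 16 + 33 = 49
  {Q3, Y9} + {F4, F2, G8}: 30 + 26 = 56
  {F4, Y9} + {Q3, F2, G8}: 20 + 33 = 53
  … (15 splits in total)
Best: vehicle 1 HQ → F4 → HQ = 4; vehicle 2 HQ → Q3 → F2 → G8 → Y9 → HQ = 44; combined 48.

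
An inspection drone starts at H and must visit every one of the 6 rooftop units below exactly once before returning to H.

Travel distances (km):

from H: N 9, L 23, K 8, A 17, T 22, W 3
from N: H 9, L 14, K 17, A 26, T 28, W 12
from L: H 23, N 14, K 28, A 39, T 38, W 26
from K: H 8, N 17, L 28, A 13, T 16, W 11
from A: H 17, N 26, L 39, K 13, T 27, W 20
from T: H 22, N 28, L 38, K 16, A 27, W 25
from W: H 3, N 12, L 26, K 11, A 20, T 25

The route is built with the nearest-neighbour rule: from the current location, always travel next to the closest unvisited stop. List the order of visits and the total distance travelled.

127 km along H → W → K → A → N → L → T → H.

H → [W:3 / K:8 / N:9 / A:17 / T:22 / L:23] → W (3)
W → [K:11 / N:12 / A:20 / T:25 / L:26] → K (11)
K → [A:13 / T:16 / N:17 / L:28] → A (13)
A → [N:26 / T:27 / L:39] → N (26)
N → [L:14 / T:28] → L (14)
L → [T:38] → T (38)
Return T→H: 22.
Total = 3 + 11 + 13 + 26 + 14 + 38 + 22 = 127.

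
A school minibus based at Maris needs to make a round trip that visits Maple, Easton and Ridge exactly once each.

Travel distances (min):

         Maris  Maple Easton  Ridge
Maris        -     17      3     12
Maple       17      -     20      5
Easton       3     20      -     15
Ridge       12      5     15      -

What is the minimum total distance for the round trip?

Minimum total distance: 40 min.

There are 3 distinct closed tours to check (reversals are equivalent).
Maris → Maple → Easton → Ridge → Maris: 17+20+15+12 = 64
Maris → Maple → Ridge → Easton → Maris: 17+5+15+3 = 40
Maris → Easton → Maple → Ridge → Maris: 3+20+5+12 = 40
The minimum is 40.
One optimal route: Maris → Maple → Ridge → Easton → Maris (or its reverse).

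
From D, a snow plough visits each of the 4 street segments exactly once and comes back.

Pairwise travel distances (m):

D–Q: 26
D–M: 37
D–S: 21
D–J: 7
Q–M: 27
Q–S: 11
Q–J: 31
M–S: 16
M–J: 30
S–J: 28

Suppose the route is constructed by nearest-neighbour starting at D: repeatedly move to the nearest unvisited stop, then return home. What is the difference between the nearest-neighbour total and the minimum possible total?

20 m longer than the optimal tour.

From D: J=7, S=21, Q=26, M=37 → choose J (7).
From J: S=28, M=30, Q=31 → choose S (28).
From S: Q=11, M=16 → choose Q (11).
From Q: M=27 → choose M (27).
NN route D → J → S → Q → M → D costs 110.
Optimal: D → Q → S → M → J → D costs 90 (by enumerating all 12 distinct tours).
Excess = 110 − 90 = 20.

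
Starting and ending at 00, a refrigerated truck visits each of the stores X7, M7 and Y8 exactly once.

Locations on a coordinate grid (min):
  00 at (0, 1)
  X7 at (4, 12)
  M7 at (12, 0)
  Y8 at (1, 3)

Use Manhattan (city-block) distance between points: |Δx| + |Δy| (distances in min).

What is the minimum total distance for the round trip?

With 3 stops there are 3!/2 = 3 distinct round trips (a route and its reverse cost the same).
00 - X7 - M7 - Y8 - 00: 15+20+14+3 = 52
00 - X7 - Y8 - M7 - 00: 15+12+14+13 = 54
00 - M7 - X7 - Y8 - 00: 13+20+12+3 = 48
The minimum is 48.
One optimal route: 00 → M7 → X7 → Y8 → 00 (or its reverse).

Shortest round trip = 48 min.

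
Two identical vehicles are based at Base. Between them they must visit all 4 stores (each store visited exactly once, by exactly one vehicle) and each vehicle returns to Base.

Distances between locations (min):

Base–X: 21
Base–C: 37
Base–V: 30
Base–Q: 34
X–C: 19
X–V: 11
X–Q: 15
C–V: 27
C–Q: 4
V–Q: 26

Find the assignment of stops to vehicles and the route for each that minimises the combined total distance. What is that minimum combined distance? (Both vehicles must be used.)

Check every non-empty split of the stops between the two vehicles; for each half take its own optimal tour:
  {X} + {C, V, Q}: 42 + 95 = 137
  {C} + {X, V, Q}: 74 + 90 = 164
  {X, C} + {V, Q}: 77 + 90 = 167
  {V} + {X, C, Q}: 60 + 77 = 137
  {X, V} + {C, Q}: 62 + 75 = 137
  {C, V} + {X, Q}: 94 + 70 = 164
  … (7 splits in total)
Best: vehicle 1 Base → X → Base = 42; vehicle 2 Base → V → C → Q → Base = 95; combined 137.

137 min — the smallest possible combined total.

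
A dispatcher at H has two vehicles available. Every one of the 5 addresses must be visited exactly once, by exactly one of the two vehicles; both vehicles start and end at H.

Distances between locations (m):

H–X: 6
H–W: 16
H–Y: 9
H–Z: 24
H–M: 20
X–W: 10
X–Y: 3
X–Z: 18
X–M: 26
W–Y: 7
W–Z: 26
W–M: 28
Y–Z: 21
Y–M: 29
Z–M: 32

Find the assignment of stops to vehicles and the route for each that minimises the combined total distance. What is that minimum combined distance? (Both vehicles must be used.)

Check every non-empty split of the stops between the two vehicles; for each half take its own optimal tour:
  {X} + {W, Y, Z, M}: 12 + 94 = 106
  {W} + {X, Y, Z, M}: 32 + 82 = 114
  {X, W} + {Y, Z, M}: 32 + 82 = 114
  {Y} + {X, W, Z, M}: 18 + 94 = 112
  {X, Y} + {W, Z, M}: 18 + 94 = 112
  {W, Y} + {X, Z, M}: 32 + 76 = 108
  … (15 splits in total)
Best: vehicle 1 H → X → H = 12; vehicle 2 H → Y → W → Z → M → H = 94; combined 106.

Minimum combined distance: 106 m.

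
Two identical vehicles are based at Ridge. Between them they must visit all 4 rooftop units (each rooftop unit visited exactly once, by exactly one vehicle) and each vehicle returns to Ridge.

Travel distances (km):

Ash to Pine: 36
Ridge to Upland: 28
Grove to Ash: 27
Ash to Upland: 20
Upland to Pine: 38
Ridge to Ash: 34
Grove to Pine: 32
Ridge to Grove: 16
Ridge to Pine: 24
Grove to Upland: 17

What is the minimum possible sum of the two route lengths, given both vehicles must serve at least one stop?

135 km — the smallest possible combined total.

There are 2^3 − 1 = 7 ways to divide the 4 stops into two non-empty groups. For each, the best each vehicle can do is its own shortest tour through its group:
  {Grove} + {Ash, Upland, Pine}: 32 + 108 = 140
  {Ash} + {Grove, Upland, Pine}: 68 + 95 = 163
  {Grove, Ash} + {Upland, Pine}: 77 + 90 = 167
  {Upland} + {Grove, Ash, Pine}: 56 + 103 = 159
  {Grove, Upland} + {Ash, Pine}: 61 + 94 = 155
  {Ash, Upland} + {Grove, Pine}: 82 + 72 = 154
  … (7 splits in total)
  {Grove, Ash, Upland} + {Pine}: 87 + 48 = 135  ← best
Best: vehicle 1 Ridge → Grove → Upland → Ash → Ridge = 87; vehicle 2 Ridge → Pine → Ridge = 48; combined 135.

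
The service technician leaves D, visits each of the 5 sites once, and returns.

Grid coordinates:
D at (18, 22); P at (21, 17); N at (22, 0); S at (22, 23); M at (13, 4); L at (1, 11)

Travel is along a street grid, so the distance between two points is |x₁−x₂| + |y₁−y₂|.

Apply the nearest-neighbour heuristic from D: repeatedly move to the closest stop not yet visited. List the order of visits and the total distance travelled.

D → [S:5 / P:8 / M:23 / N:26 / L:28] → S (5)
S → [P:7 / N:23 / M:28 / L:33] → P (7)
P → [N:18 / M:21 / L:26] → N (18)
N → [M:13 / L:32] → M (13)
M → [L:19] → L (19)
Return L→D: 28.
Total = 5 + 7 + 18 + 13 + 19 + 28 = 90.

Total distance 90 via the nearest-neighbour route D → S → P → N → M → L → D.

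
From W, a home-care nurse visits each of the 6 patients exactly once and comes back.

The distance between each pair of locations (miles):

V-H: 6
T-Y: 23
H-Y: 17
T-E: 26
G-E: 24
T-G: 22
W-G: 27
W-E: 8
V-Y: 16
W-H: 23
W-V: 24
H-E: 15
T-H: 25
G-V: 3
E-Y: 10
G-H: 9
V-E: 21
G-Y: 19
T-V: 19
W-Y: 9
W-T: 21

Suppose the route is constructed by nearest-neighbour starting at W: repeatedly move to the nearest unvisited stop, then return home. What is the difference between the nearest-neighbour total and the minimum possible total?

From W: E=8, Y=9, T=21, H=23, V=24, G=27 → choose E (8).
From E: Y=10, H=15, V=21, G=24, T=26 → choose Y (10).
From Y: V=16, H=17, G=19, T=23 → choose V (16).
From V: G=3, H=6, T=19 → choose G (3).
From G: H=9, T=22 → choose H (9).
From H: T=25 → choose T (25).
NN route W → E → Y → V → G → H → T → W costs 92.
Optimal: W → T → G → V → H → E → Y → W costs 86 (by enumerating all 360 distinct tours).
Excess = 92 − 86 = 6.

Excess over optimum: 6 miles.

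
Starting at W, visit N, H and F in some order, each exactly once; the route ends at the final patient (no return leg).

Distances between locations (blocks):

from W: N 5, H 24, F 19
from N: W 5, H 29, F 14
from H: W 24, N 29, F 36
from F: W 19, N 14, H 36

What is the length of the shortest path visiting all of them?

Shortest open route: 55 blocks.

There are 3! = 6 possible orderings.
W → N → H → F: 5+29+36 = 70
W → N → F → H: 5+14+36 = 55
W → H → N → F: 24+29+14 = 67
W → H → F → N: 24+36+14 = 74
W → F → N → H: 19+14+29 = 62
W → F → H → N: 19+36+29 = 84
The minimum is 55.
One shortest path: W → N → F → H.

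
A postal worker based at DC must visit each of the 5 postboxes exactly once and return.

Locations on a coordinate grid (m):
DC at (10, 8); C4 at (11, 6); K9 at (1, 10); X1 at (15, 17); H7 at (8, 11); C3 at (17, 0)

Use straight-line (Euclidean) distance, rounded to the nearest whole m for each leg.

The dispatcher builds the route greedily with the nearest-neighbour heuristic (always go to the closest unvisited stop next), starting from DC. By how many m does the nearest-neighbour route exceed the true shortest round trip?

DC: C4=2, H7=4, K9=9, X1=10, C3=11 ⇒ C4
C4: H7=6, C3=8, K9=11, X1=12 ⇒ H7
H7: K9=7, X1=9, C3=14 ⇒ K9
K9: X1=16, C3=19 ⇒ X1
X1: C3=17 ⇒ C3
NN route DC → C4 → H7 → K9 → X1 → C3 → DC costs 59.
Optimal: DC → C4 → C3 → X1 → H7 → K9 → DC costs 52 (by enumerating all 60 distinct tours).
Excess = 59 − 52 = 7.

The nearest-neighbour route is 7 m longer than optimal.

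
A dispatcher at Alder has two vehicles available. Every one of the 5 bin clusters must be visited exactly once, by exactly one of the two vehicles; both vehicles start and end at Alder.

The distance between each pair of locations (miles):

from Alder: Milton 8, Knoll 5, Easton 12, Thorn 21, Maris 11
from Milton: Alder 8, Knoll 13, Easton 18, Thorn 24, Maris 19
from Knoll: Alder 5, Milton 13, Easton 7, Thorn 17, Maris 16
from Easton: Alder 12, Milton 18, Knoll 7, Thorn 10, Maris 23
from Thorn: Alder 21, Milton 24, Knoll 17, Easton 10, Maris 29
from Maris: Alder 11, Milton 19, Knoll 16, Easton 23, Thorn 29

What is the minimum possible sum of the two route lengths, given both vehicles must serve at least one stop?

76 miles — the smallest possible combined total.

There are 2^4 − 1 = 15 ways to divide the 5 stops into two non-empty groups. For each, the best each vehicle can do is its own shortest tour through its group:
  {Milton} + {Knoll, Easton, Thorn, Maris}: 16 + 62 = 78
  {Knoll} + {Milton, Easton, Thorn, Maris}: 10 + 76 = 86
  {Milton, Knoll} + {Easton, Thorn, Maris}: 26 + 62 = 88
  {Easton} + {Milton, Knoll, Thorn, Maris}: 24 + 76 = 100
  {Milton, Easton} + {Knoll, Thorn, Maris}: 38 + 62 = 100
  {Knoll, Easton} + {Milton, Thorn, Maris}: 24 + 72 = 96
  … (15 splits in total)
  {Milton, Knoll, Easton, Thorn} + {Maris}: 54 + 22 = 76  ← best
Best: vehicle 1 Alder → Milton → Thorn → Easton → Knoll → Alder = 54; vehicle 2 Alder → Maris → Alder = 22; combined 76.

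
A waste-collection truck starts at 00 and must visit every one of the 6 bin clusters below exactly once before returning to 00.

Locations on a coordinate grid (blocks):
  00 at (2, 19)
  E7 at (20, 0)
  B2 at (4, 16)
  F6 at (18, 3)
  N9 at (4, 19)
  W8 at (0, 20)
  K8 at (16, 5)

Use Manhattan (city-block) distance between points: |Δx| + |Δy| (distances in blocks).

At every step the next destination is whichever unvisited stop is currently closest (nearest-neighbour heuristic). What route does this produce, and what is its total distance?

From 00: distances to unvisited — N9=2, W8=3, B2=5, K8=28, F6=32, E7=37. Nearest is N9 (2).
From N9: distances to unvisited — B2=3, W8=5, K8=26, F6=30, E7=35. Nearest is B2 (3).
From B2: distances to unvisited — W8=8, K8=23, F6=27, E7=32. Nearest is W8 (8).
From W8: distances to unvisited — K8=31, F6=35, E7=40. Nearest is K8 (31).
From K8: distances to unvisited — F6=4, E7=9. Nearest is F6 (4).
From F6: distances to unvisited — E7=5. Nearest is E7 (5).
Return E7→00: 37.
Total = 2 + 3 + 8 + 31 + 4 + 5 + 37 = 90.

Nearest-neighbour total = 90 blocks; route 00 → N9 → B2 → W8 → K8 → F6 → E7 → 00.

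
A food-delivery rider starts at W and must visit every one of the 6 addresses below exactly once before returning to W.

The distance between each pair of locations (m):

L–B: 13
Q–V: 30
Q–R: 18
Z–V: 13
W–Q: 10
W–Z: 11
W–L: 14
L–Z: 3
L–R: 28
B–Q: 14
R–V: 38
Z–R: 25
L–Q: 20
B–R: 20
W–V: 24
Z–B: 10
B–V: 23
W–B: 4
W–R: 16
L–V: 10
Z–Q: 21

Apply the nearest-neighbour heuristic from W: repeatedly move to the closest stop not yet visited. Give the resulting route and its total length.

Nearest-neighbour total = 91 m; route W → B → Z → L → V → Q → R → W.

From W: distances to unvisited — B=4, Q=10, Z=11, L=14, R=16, V=24. Nearest is B (4).
From B: distances to unvisited — Z=10, L=13, Q=14, R=20, V=23. Nearest is Z (10).
From Z: distances to unvisited — L=3, V=13, Q=21, R=25. Nearest is L (3).
From L: distances to unvisited — V=10, Q=20, R=28. Nearest is V (10).
From V: distances to unvisited — Q=30, R=38. Nearest is Q (30).
From Q: distances to unvisited — R=18. Nearest is R (18).
Return R→W: 16.
Total = 4 + 10 + 3 + 10 + 30 + 18 + 16 = 91.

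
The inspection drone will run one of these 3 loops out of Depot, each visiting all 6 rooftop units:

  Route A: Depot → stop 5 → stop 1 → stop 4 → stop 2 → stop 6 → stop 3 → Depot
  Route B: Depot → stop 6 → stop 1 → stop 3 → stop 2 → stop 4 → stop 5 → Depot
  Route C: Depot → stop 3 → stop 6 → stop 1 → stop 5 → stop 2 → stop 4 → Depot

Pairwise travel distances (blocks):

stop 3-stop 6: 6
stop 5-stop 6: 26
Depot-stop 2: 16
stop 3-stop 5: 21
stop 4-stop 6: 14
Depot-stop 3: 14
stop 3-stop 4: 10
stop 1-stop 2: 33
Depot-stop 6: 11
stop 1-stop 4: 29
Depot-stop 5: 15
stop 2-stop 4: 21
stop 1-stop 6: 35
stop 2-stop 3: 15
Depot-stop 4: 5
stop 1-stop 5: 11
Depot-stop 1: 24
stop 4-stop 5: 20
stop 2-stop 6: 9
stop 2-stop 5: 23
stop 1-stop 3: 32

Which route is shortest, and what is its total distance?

105 blocks — Route A is the shortest.

Route A: 15 + 11 + 29 + 21 + 9 + 6 + 14 = 105
Route B: 11 + 35 + 32 + 15 + 21 + 20 + 15 = 149
Route C: 14 + 6 + 35 + 11 + 23 + 21 + 5 = 115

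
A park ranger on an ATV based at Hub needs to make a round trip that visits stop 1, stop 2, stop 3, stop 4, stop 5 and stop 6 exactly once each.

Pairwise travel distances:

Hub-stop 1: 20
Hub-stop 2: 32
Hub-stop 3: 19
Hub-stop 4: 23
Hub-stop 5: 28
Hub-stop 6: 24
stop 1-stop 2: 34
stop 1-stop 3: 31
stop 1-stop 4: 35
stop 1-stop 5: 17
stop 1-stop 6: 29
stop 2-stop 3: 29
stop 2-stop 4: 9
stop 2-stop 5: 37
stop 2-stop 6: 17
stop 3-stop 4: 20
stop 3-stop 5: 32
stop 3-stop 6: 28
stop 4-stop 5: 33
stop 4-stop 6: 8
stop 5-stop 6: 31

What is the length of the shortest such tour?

There are 360 distinct closed tours to check (reversals are equivalent).
Hub→stop 1→stop 2→stop 3→stop 4→stop 5→stop 6→Hub: 20+34+29+20+33+31+24 = 191
Hub→stop 1→stop 2→stop 3→stop 4→stop 6→stop 5→Hub: 20+34+29+20+8+31+28 = 170
Hub→stop 1→stop 2→stop 3→stop 5→stop 4→stop 6→Hub: 20+34+29+32+33+8+24 = 180
Hub→stop 1→stop 2→stop 3→stop 5→stop 6→stop 4→Hub: 20+34+29+32+31+8+23 = 177
Hub→stop 1→stop 2→stop 3→stop 6→stop 4→stop 5→Hub: 20+34+29+28+8+33+28 = 180
Hub→stop 1→stop 2→stop 3→stop 6→stop 5→stop 4→Hub: 20+34+29+28+31+33+23 = 198
Hub→stop 1→stop 2→stop 4→stop 3→stop 5→stop 6→Hub: 20+34+9+20+32+31+24 = 170
Hub→stop 1→stop 2→stop 4→stop 3→stop 6→stop 5→Hub: 20+34+9+20+28+31+28 = 170
… (352 more)
Hub→stop 1→stop 5→stop 6→stop 2→stop 4→stop 3→Hub: 20+17+31+17+9+20+19 = 133  ← best
The minimum is 133.
One optimal route: Hub → stop 1 → stop 5 → stop 6 → stop 2 → stop 4 → stop 3 → Hub (or its reverse).

Shortest round trip = 133.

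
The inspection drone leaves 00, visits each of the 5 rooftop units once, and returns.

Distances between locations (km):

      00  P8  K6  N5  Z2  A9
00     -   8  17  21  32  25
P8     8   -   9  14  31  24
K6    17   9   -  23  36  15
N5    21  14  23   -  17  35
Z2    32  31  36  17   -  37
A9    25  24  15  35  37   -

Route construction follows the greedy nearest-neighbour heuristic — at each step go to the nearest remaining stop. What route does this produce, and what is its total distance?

Nearest-neighbour total = 116 km; route 00 → P8 → K6 → A9 → N5 → Z2 → 00.

At 00 the remaining stops are P8 8, K6 17, N5 21, A9 25, Z2 32; go to P8.
At P8 the remaining stops are K6 9, N5 14, A9 24, Z2 31; go to K6.
At K6 the remaining stops are A9 15, N5 23, Z2 36; go to A9.
At A9 the remaining stops are N5 35, Z2 37; go to N5.
At N5 the remaining stops are Z2 17; go to Z2.
Return Z2→00: 32.
Total = 8 + 9 + 15 + 35 + 17 + 32 = 116.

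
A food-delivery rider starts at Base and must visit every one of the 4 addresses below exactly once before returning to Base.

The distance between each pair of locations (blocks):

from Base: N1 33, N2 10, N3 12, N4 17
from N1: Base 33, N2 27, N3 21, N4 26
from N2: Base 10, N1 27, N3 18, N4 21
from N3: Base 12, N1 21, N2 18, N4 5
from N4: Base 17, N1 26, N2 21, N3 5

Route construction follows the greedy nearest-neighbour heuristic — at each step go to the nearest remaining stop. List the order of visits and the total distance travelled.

Base → [N2:10 / N3:12 / N4:17 / N1:33] → N2 (10)
N2 → [N3:18 / N4:21 / N1:27] → N3 (18)
N3 → [N4:5 / N1:21] → N4 (5)
N4 → [N1:26] → N1 (26)
Return N1→Base: 33.
Total = 10 + 18 + 5 + 26 + 33 = 92.

Nearest-neighbour total = 92 blocks; route Base → N2 → N3 → N4 → N1 → Base.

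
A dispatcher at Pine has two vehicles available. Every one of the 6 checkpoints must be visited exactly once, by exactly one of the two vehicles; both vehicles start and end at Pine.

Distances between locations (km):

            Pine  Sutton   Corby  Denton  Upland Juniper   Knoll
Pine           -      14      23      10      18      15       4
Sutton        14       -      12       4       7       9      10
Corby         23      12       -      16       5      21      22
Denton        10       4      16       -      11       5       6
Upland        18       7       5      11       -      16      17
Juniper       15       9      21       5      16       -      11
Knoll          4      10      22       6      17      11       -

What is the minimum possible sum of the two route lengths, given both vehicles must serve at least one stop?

Minimum combined distance: 67 km.

Check every non-empty split of the stops between the two vehicles; for each half take its own optimal tour:
  {Sutton} + {Corby, Denton, Upland, Juniper, Knoll}: 28 + 59 = 87
  {Corby} + {Sutton, Denton, Upland, Juniper, Knoll}: 46 + 49 = 95
  {Sutton, Corby} + {Denton, Upland, Juniper, Knoll}: 49 + 49 = 98
  {Denton} + {Sutton, Corby, Upland, Juniper, Knoll}: 20 + 59 = 79
  {Sutton, Denton} + {Corby, Upland, Juniper, Knoll}: 28 + 59 = 87
  {Corby, Denton} + {Sutton, Upland, Juniper, Knoll}: 49 + 49 = 98
  … (31 splits in total)
  {Sutton, Corby, Denton, Upland, Juniper} + {Knoll}: 59 + 8 = 67  ← best
Best: vehicle 1 Pine → Corby → Upland → Sutton → Denton → Juniper → Pine = 59; vehicle 2 Pine → Knoll → Pine = 8; combined 67.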